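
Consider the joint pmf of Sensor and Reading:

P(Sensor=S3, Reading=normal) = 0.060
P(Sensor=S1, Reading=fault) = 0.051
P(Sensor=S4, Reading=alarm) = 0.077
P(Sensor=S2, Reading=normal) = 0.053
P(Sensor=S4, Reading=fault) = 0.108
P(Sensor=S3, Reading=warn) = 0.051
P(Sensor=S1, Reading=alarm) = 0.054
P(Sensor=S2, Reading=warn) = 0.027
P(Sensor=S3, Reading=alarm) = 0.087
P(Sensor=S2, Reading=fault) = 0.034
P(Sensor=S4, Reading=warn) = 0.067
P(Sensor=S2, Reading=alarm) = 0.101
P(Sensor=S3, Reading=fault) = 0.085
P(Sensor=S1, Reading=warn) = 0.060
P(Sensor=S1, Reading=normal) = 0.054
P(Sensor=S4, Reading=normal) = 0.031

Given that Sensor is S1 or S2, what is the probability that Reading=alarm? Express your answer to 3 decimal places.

0.357

P(Sensor=S1) = 0.054 + 0.060 + 0.054 + 0.051 = 0.219.
P(Sensor=S2) = 0.053 + 0.027 + 0.101 + 0.034 = 0.215.
P(Sensor ∈ {S1, S2}) = 0.219 + 0.215 = 0.434; P(Reading=alarm, Sensor ∈ {S1, S2}) = 0.054 + 0.101 = 0.155.
P(Reading=alarm | Sensor ∈ {S1, S2}) = 0.155/0.434 = 0.357.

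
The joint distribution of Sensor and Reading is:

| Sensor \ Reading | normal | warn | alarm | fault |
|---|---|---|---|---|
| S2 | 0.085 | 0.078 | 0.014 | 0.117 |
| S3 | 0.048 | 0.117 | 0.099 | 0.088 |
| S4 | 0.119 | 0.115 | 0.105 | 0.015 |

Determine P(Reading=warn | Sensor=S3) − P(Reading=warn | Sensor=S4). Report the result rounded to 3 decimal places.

0.008

P(Sensor=S3) = 0.048 + 0.117 + 0.099 + 0.088 = 0.352; P(Reading=warn | Sensor=S3) = 0.117/0.352 = 0.3324.
P(Sensor=S4) = 0.119 + 0.115 + 0.105 + 0.015 = 0.354; P(Reading=warn | Sensor=S4) = 0.115/0.354 = 0.3249.
Difference = 0.008.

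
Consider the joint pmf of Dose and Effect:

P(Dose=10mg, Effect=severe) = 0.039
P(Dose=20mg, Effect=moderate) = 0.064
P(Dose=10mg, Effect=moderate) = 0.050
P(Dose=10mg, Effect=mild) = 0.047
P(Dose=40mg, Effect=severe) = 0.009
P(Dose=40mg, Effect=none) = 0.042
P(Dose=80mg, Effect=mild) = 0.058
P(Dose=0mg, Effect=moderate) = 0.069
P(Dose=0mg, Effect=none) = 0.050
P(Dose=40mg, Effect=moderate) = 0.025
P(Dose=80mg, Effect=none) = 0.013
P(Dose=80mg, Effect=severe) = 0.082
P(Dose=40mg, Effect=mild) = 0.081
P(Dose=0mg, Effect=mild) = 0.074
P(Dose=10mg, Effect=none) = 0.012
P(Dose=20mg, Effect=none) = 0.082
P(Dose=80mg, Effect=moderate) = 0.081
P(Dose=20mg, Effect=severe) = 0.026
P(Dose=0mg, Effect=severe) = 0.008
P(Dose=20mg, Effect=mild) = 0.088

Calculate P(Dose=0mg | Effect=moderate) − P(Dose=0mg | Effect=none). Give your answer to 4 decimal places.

P(Effect=moderate) = 0.069 + 0.050 + 0.064 + 0.025 + 0.081 = 0.289; P(Dose=0mg | Effect=moderate) = 0.069/0.289 = 0.23875.
P(Effect=none) = 0.050 + 0.012 + 0.082 + 0.042 + 0.013 = 0.199; P(Dose=0mg | Effect=none) = 0.050/0.199 = 0.25126.
Difference = -0.0125.

-0.0125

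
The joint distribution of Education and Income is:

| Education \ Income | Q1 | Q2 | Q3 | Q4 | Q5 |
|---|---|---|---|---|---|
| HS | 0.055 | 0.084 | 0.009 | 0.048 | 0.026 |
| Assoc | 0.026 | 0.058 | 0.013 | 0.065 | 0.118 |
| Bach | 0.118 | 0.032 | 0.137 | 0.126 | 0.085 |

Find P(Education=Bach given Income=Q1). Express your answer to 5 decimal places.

P(Income=Q1) = 0.055 + 0.026 + 0.118 = 0.199.
P(Education=Bach | Income=Q1) = 0.118/0.199 = 0.59296.

0.59296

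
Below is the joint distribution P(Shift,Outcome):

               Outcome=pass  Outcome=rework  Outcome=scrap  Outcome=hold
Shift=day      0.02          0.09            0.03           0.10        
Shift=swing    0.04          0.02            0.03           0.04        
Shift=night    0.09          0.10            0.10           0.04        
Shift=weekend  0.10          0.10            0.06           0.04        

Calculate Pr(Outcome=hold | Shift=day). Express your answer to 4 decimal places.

0.4167

P(Shift=day) = 0.02 + 0.09 + 0.03 + 0.10 = 0.24.
P(Outcome=hold | Shift=day) = 0.10/0.24 = 0.4167.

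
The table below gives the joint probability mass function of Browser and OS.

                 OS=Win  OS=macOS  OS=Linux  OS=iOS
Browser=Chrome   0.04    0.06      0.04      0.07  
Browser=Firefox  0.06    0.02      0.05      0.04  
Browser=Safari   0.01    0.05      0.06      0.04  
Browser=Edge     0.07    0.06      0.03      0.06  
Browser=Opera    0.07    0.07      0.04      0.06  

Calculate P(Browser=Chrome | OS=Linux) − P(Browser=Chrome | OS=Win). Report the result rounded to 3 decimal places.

0.022

P(OS=Linux) = 0.04 + 0.05 + 0.06 + 0.03 + 0.04 = 0.22; P(Browser=Chrome | OS=Linux) = 0.04/0.22 = 0.1818.
P(OS=Win) = 0.04 + 0.06 + 0.01 + 0.07 + 0.07 = 0.25; P(Browser=Chrome | OS=Win) = 0.04/0.25 = 0.1600.
Difference = 0.022.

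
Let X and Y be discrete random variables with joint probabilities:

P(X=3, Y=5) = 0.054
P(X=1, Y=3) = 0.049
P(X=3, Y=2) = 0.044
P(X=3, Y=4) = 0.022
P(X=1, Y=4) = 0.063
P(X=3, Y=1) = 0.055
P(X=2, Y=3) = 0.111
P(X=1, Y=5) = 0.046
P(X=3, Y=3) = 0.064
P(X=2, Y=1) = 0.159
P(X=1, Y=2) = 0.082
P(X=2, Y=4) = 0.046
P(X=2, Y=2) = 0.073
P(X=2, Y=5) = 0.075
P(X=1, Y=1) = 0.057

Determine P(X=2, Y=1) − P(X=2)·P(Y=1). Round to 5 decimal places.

0.03326

P(X=2) = 0.159 + 0.073 + 0.111 + 0.046 + 0.075 = 0.464.
P(Y=1) = 0.057 + 0.159 + 0.055 = 0.271.
P(X=2, Y=1) − P(X=2)P(Y=1) = 0.159 − 0.464×0.271 = 0.03326.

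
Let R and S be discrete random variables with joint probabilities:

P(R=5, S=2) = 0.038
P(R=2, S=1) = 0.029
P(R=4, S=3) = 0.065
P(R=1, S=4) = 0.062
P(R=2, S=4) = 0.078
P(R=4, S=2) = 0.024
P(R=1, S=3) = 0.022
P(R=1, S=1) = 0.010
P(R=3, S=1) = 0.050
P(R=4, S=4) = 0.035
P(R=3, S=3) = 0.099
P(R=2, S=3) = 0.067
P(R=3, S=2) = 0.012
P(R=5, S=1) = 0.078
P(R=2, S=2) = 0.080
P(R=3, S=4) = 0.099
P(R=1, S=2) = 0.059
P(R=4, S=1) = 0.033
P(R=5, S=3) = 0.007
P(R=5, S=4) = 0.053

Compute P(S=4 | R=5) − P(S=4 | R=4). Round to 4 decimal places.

P(R=5) = 0.078 + 0.038 + 0.007 + 0.053 = 0.176; P(S=4 | R=5) = 0.053/0.176 = 0.30114.
P(R=4) = 0.033 + 0.024 + 0.065 + 0.035 = 0.157; P(S=4 | R=4) = 0.035/0.157 = 0.22293.
Difference = 0.0782.

0.0782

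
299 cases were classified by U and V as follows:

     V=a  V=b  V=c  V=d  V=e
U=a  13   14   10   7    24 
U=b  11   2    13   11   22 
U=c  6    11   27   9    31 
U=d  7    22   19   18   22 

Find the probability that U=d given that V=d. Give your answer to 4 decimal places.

0.4000

Total with V=d: 7 + 11 + 9 + 18 = 45.
P(U=d | V=d) = 18/45 = 0.4000.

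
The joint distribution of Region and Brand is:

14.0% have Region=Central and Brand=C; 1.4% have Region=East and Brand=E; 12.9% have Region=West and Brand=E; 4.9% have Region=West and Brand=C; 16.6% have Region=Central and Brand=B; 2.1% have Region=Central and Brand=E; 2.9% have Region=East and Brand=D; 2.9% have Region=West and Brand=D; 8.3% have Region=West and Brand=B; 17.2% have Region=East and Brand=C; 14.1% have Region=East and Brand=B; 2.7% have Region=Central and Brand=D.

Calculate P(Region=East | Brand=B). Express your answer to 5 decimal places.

0.36154

P(Brand=B) = 0.141 + 0.083 + 0.166 = 0.390.
P(Region=East | Brand=B) = 0.141/0.390 = 0.36154.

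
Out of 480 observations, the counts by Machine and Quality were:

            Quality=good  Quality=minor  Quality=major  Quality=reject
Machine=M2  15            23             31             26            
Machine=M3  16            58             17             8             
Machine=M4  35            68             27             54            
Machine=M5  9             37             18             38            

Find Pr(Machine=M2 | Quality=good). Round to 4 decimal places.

0.2000

Total with Quality=good: 15 + 16 + 35 + 9 = 75.
P(Machine=M2 | Quality=good) = 15/75 = 0.2000.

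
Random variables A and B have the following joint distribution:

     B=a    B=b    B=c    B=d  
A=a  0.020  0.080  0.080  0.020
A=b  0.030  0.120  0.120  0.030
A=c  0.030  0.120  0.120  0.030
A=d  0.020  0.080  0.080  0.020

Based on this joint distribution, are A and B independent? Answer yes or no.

Every cell satisfies P(A,B) = P(A)·P(B). For instance P(A=c) = 0.300, P(B=a) = 0.100, and 0.300×0.100 = 0.030 matches the joint entry. So A and B are independent.

yes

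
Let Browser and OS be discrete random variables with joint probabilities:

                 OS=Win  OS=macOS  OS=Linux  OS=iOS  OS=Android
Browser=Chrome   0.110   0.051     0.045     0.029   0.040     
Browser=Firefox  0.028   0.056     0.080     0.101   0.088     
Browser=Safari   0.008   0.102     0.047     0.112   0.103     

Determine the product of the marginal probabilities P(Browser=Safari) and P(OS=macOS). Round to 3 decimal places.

P(Browser=Safari) = 0.008 + 0.102 + 0.047 + 0.112 + 0.103 = 0.372.
P(OS=macOS) = 0.051 + 0.056 + 0.102 = 0.209.
Product: 0.372 × 0.209 = 0.078.

0.078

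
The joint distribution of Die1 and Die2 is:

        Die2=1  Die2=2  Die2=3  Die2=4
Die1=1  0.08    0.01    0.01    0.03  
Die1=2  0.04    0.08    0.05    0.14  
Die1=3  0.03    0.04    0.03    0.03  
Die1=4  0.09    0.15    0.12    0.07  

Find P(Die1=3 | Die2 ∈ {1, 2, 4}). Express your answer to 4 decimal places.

P(Die2=1) = 0.08 + 0.04 + 0.03 + 0.09 = 0.24.
P(Die2=2) = 0.01 + 0.08 + 0.04 + 0.15 = 0.28.
P(Die2=4) = 0.03 + 0.14 + 0.03 + 0.07 = 0.27.
P(Die2 ∈ {1, 2, 4}) = 0.24 + 0.28 + 0.27 = 0.79; P(Die1=3, Die2 ∈ {1, 2, 4}) = 0.03 + 0.04 + 0.03 = 0.10.
P(Die1=3 | Die2 ∈ {1, 2, 4}) = 0.10/0.79 = 0.1266.

0.1266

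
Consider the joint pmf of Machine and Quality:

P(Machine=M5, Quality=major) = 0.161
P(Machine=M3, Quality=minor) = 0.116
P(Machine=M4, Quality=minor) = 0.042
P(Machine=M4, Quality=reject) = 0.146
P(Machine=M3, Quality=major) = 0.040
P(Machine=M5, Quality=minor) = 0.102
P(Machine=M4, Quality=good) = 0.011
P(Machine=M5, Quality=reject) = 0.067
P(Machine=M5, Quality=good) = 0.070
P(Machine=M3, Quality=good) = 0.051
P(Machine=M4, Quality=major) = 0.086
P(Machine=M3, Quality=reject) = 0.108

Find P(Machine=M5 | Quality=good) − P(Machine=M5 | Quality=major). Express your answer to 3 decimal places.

P(Quality=good) = 0.051 + 0.011 + 0.070 = 0.132; P(Machine=M5 | Quality=good) = 0.070/0.132 = 0.5303.
P(Quality=major) = 0.040 + 0.086 + 0.161 = 0.287; P(Machine=M5 | Quality=major) = 0.161/0.287 = 0.5610.
Difference = -0.031.

-0.031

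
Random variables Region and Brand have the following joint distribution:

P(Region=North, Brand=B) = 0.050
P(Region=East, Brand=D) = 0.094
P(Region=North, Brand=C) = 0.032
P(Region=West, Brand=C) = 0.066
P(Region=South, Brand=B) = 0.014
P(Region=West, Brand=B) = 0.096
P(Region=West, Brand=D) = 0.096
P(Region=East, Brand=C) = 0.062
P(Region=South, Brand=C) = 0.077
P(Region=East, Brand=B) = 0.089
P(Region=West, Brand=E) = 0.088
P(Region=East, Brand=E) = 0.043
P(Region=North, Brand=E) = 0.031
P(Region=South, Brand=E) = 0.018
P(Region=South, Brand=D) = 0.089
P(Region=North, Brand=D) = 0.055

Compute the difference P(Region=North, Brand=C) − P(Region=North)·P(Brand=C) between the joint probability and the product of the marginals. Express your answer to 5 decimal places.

-0.00782

P(Region=North) = 0.050 + 0.032 + 0.055 + 0.031 = 0.168.
P(Brand=C) = 0.032 + 0.077 + 0.062 + 0.066 = 0.237.
P(Region=North, Brand=C) − P(Region=North)P(Brand=C) = 0.032 − 0.168×0.237 = -0.00782.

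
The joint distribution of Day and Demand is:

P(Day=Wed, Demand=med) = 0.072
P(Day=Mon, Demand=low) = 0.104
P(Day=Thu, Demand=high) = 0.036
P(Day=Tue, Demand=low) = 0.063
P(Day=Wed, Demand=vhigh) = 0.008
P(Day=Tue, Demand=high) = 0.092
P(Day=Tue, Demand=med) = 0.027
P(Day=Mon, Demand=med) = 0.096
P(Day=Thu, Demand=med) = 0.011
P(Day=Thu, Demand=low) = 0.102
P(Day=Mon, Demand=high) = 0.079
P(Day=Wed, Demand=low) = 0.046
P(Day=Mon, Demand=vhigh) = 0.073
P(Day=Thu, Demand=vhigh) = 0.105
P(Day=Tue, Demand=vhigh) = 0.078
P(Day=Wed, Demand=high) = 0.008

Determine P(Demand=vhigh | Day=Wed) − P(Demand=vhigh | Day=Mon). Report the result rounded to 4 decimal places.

-0.1477

P(Day=Wed) = 0.046 + 0.072 + 0.008 + 0.008 = 0.134; P(Demand=vhigh | Day=Wed) = 0.008/0.134 = 0.05970.
P(Day=Mon) = 0.104 + 0.096 + 0.079 + 0.073 = 0.352; P(Demand=vhigh | Day=Mon) = 0.073/0.352 = 0.20739.
Difference = -0.1477.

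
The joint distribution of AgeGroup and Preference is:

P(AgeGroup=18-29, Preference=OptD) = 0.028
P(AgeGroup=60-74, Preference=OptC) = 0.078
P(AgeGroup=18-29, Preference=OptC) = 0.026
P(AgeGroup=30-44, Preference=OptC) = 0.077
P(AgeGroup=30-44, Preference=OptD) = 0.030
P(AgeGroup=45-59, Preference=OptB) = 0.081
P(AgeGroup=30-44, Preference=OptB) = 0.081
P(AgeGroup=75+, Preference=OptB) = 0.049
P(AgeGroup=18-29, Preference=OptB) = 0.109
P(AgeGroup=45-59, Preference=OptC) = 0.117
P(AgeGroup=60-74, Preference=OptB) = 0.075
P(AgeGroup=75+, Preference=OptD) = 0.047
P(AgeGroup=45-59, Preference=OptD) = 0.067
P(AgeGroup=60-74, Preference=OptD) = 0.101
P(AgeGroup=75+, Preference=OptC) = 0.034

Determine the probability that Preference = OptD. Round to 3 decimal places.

0.273

P(Preference=OptD) = 0.028 + 0.030 + 0.067 + 0.101 + 0.047 = 0.273.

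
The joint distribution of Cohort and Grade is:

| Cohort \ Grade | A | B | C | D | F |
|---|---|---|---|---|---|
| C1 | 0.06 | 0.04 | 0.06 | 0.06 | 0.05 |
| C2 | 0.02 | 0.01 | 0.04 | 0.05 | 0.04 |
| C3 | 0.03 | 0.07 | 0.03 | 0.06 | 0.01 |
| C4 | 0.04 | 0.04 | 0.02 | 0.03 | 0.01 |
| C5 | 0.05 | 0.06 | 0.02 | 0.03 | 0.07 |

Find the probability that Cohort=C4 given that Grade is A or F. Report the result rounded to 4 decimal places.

P(Grade=A) = 0.06 + 0.02 + 0.03 + 0.04 + 0.05 = 0.20.
P(Grade=F) = 0.05 + 0.04 + 0.01 + 0.01 + 0.07 = 0.18.
P(Grade ∈ {A, F}) = 0.20 + 0.18 = 0.38; P(Cohort=C4, Grade ∈ {A, F}) = 0.04 + 0.01 = 0.05.
P(Cohort=C4 | Grade ∈ {A, F}) = 0.05/0.38 = 0.1316.

0.1316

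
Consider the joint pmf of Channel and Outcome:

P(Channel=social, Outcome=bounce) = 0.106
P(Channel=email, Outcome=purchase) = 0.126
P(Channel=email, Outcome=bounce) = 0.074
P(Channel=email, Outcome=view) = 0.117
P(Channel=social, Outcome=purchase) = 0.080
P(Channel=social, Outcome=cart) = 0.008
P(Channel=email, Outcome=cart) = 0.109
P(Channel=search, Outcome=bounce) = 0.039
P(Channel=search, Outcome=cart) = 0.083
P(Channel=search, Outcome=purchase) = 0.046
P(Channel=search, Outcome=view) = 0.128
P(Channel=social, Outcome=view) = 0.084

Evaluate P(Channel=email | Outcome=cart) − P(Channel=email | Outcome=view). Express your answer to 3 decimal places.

P(Outcome=cart) = 0.109 + 0.083 + 0.008 = 0.200; P(Channel=email | Outcome=cart) = 0.109/0.200 = 0.5450.
P(Outcome=view) = 0.117 + 0.128 + 0.084 = 0.329; P(Channel=email | Outcome=view) = 0.117/0.329 = 0.3556.
Difference = 0.189.

0.189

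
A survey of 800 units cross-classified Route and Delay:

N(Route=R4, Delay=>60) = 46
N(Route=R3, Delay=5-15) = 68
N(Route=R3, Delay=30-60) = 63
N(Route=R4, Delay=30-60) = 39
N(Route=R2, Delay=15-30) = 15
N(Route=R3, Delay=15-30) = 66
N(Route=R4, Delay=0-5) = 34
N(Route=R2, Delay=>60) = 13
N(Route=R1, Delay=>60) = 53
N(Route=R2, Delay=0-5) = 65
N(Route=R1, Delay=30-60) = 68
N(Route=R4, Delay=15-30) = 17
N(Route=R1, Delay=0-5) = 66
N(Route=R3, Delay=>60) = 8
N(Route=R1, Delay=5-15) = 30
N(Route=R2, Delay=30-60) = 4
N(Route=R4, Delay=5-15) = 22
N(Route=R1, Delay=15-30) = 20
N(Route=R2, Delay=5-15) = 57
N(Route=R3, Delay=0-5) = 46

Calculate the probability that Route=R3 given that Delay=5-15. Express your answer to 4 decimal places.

Total with Delay=5-15: 30 + 57 + 68 + 22 = 177.
P(Route=R3 | Delay=5-15) = 68/177 = 0.3842.

0.3842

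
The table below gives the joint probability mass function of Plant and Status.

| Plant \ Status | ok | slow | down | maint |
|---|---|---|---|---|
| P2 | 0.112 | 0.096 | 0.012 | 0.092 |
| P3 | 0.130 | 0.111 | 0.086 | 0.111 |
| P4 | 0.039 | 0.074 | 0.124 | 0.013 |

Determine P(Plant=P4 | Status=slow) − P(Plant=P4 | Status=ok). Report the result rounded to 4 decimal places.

P(Status=slow) = 0.096 + 0.111 + 0.074 = 0.281; P(Plant=P4 | Status=slow) = 0.074/0.281 = 0.26335.
P(Status=ok) = 0.112 + 0.130 + 0.039 = 0.281; P(Plant=P4 | Status=ok) = 0.039/0.281 = 0.13879.
Difference = 0.1246.

0.1246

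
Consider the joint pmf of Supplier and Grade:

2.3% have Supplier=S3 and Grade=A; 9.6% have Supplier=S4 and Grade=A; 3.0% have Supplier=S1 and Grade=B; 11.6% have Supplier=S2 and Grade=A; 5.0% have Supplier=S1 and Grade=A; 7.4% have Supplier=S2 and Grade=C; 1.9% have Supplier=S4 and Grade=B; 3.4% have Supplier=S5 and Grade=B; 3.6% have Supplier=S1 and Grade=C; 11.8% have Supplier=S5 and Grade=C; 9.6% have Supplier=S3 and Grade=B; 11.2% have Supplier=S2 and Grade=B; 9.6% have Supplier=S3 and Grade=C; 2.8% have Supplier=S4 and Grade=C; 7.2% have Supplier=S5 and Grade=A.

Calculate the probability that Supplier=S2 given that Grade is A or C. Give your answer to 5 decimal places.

P(Grade=A) = 0.050 + 0.116 + 0.023 + 0.096 + 0.072 = 0.357.
P(Grade=C) = 0.036 + 0.074 + 0.096 + 0.028 + 0.118 = 0.352.
P(Grade ∈ {A, C}) = 0.357 + 0.352 = 0.709; P(Supplier=S2, Grade ∈ {A, C}) = 0.116 + 0.074 = 0.190.
P(Supplier=S2 | Grade ∈ {A, C}) = 0.190/0.709 = 0.26798.

0.26798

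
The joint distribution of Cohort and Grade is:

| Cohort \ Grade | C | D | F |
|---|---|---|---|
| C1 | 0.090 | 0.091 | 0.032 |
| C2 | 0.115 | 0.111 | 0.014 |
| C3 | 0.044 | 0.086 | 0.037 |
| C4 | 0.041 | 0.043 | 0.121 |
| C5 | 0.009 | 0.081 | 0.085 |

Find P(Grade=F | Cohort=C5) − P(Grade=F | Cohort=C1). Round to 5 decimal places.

0.33548

P(Cohort=C5) = 0.009 + 0.081 + 0.085 = 0.175; P(Grade=F | Cohort=C5) = 0.085/0.175 = 0.485714.
P(Cohort=C1) = 0.090 + 0.091 + 0.032 = 0.213; P(Grade=F | Cohort=C1) = 0.032/0.213 = 0.150235.
Difference = 0.33548.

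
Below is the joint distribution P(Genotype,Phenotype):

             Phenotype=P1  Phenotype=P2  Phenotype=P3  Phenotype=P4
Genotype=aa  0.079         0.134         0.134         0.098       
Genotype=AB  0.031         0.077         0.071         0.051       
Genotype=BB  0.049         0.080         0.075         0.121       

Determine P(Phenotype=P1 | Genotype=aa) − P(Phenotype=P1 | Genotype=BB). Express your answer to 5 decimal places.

P(Genotype=aa) = 0.079 + 0.134 + 0.134 + 0.098 = 0.445; P(Phenotype=P1 | Genotype=aa) = 0.079/0.445 = 0.177528.
P(Genotype=BB) = 0.049 + 0.080 + 0.075 + 0.121 = 0.325; P(Phenotype=P1 | Genotype=BB) = 0.049/0.325 = 0.150769.
Difference = 0.02676.

0.02676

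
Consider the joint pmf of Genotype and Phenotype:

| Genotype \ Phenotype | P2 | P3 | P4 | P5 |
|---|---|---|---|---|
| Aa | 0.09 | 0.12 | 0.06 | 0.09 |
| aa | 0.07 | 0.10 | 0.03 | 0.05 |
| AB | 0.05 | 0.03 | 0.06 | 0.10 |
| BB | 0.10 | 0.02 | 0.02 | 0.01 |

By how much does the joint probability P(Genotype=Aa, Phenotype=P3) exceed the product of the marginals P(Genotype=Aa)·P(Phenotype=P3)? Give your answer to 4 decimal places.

P(Genotype=Aa) = 0.09 + 0.12 + 0.06 + 0.09 = 0.36.
P(Phenotype=P3) = 0.12 + 0.10 + 0.03 + 0.02 = 0.27.
P(Genotype=Aa, Phenotype=P3) − P(Genotype=Aa)P(Phenotype=P3) = 0.12 − 0.36×0.27 = 0.0228.

0.0228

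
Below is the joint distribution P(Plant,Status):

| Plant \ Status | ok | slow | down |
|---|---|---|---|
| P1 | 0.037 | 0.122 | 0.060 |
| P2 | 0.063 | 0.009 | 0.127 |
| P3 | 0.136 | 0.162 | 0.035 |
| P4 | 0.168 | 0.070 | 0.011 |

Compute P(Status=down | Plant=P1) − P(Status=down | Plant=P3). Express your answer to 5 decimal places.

P(Plant=P1) = 0.037 + 0.122 + 0.060 = 0.219; P(Status=down | Plant=P1) = 0.060/0.219 = 0.273973.
P(Plant=P3) = 0.136 + 0.162 + 0.035 = 0.333; P(Status=down | Plant=P3) = 0.035/0.333 = 0.105105.
Difference = 0.16887.

0.16887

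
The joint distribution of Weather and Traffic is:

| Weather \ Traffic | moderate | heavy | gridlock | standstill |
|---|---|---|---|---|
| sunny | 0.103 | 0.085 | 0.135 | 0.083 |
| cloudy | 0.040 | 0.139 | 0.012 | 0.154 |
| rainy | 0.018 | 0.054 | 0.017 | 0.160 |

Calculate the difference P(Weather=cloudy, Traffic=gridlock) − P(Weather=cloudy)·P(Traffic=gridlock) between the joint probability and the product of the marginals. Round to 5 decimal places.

-0.04458

P(Weather=cloudy) = 0.040 + 0.139 + 0.012 + 0.154 = 0.345.
P(Traffic=gridlock) = 0.135 + 0.012 + 0.017 = 0.164.
P(Weather=cloudy, Traffic=gridlock) − P(Weather=cloudy)P(Traffic=gridlock) = 0.012 − 0.345×0.164 = -0.04458.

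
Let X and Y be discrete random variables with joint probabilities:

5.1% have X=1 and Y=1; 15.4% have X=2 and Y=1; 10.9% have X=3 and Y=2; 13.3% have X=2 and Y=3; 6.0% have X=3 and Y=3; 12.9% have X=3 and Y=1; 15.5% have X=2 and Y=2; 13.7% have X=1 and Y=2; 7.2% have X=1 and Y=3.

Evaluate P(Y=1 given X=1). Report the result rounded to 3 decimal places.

0.196

P(X=1) = 0.051 + 0.137 + 0.072 = 0.260.
P(Y=1 | X=1) = 0.051/0.260 = 0.196.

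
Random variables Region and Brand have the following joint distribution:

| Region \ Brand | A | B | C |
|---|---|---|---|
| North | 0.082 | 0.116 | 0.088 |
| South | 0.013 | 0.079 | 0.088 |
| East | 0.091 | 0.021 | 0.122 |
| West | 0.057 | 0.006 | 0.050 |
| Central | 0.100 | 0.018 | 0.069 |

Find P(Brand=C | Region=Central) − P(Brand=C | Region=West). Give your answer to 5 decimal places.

P(Region=Central) = 0.100 + 0.018 + 0.069 = 0.187; P(Brand=C | Region=Central) = 0.069/0.187 = 0.368984.
P(Region=West) = 0.057 + 0.006 + 0.050 = 0.113; P(Brand=C | Region=West) = 0.050/0.113 = 0.442478.
Difference = -0.07349.

-0.07349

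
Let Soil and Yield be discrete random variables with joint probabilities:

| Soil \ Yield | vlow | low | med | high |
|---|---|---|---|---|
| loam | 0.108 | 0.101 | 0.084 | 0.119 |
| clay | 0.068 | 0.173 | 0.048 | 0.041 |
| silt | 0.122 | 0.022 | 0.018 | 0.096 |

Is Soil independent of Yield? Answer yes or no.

P(Soil=clay) = 0.330 and P(Yield=low) = 0.296, so their product is 0.09768, but P(Soil=clay, Yield=low) = 0.173. Since these differ, Soil and Yield are not independent.

no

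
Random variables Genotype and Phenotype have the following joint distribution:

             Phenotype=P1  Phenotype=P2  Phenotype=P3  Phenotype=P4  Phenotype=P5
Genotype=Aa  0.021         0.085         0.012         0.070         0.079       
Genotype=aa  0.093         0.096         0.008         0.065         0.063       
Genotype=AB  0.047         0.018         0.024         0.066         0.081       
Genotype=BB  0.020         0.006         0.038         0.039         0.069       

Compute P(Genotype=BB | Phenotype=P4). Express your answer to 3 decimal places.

P(Phenotype=P4) = 0.070 + 0.065 + 0.066 + 0.039 = 0.240.
P(Genotype=BB | Phenotype=P4) = 0.039/0.240 = 0.163.

0.163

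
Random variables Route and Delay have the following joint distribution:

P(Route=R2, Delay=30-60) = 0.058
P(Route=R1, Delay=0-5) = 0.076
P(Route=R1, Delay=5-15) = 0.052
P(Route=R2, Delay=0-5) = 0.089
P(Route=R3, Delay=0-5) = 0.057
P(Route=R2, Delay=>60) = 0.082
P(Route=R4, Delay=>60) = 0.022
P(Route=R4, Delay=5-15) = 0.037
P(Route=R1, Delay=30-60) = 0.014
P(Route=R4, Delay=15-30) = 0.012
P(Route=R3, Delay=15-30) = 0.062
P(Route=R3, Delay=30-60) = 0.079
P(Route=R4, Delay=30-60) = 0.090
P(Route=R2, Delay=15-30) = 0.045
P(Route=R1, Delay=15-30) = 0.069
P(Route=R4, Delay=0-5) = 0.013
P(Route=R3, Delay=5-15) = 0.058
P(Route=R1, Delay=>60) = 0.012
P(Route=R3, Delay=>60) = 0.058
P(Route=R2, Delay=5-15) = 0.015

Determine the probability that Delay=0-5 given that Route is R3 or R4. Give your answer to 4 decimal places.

P(Route=R3) = 0.057 + 0.058 + 0.062 + 0.079 + 0.058 = 0.314.
P(Route=R4) = 0.013 + 0.037 + 0.012 + 0.090 + 0.022 = 0.174.
P(Route ∈ {R3, R4}) = 0.314 + 0.174 = 0.488; P(Delay=0-5, Route ∈ {R3, R4}) = 0.057 + 0.013 = 0.070.
P(Delay=0-5 | Route ∈ {R3, R4}) = 0.070/0.488 = 0.1434.

0.1434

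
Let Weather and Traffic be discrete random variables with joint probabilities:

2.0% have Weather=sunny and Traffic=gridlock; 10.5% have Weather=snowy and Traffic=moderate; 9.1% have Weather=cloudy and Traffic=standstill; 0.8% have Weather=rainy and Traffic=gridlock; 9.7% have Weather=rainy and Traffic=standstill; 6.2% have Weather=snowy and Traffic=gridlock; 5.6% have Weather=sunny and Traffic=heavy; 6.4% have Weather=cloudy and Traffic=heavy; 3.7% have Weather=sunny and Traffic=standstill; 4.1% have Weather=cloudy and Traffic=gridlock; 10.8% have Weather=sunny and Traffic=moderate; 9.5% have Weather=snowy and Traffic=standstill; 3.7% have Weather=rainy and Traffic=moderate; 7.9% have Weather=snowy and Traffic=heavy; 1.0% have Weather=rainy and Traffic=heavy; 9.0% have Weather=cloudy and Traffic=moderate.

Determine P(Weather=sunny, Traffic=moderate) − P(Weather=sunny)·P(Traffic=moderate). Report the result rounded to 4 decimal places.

P(Weather=sunny) = 0.108 + 0.056 + 0.020 + 0.037 = 0.221.
P(Traffic=moderate) = 0.108 + 0.090 + 0.037 + 0.105 = 0.340.
P(Weather=sunny, Traffic=moderate) − P(Weather=sunny)P(Traffic=moderate) = 0.108 − 0.221×0.340 = 0.0329.

0.0329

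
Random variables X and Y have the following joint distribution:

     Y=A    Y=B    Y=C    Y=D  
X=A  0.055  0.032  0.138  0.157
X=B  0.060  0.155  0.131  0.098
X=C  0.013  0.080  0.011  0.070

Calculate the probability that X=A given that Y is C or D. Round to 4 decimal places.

P(Y=C) = 0.138 + 0.131 + 0.011 = 0.280.
P(Y=D) = 0.157 + 0.098 + 0.070 = 0.325.
P(Y ∈ {C, D}) = 0.280 + 0.325 = 0.605; P(X=A, Y ∈ {C, D}) = 0.138 + 0.157 = 0.295.
P(X=A | Y ∈ {C, D}) = 0.295/0.605 = 0.4876.

0.4876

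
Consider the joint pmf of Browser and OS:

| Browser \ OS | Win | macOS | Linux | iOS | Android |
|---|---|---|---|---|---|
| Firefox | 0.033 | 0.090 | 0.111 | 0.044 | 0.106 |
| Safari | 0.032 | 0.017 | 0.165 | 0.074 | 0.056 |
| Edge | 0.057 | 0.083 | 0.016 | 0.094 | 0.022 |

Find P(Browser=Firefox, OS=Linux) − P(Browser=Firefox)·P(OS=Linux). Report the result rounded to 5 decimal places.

-0.00113

P(Browser=Firefox) = 0.033 + 0.090 + 0.111 + 0.044 + 0.106 = 0.384.
P(OS=Linux) = 0.111 + 0.165 + 0.016 = 0.292.
P(Browser=Firefox, OS=Linux) − P(Browser=Firefox)P(OS=Linux) = 0.111 − 0.384×0.292 = -0.00113.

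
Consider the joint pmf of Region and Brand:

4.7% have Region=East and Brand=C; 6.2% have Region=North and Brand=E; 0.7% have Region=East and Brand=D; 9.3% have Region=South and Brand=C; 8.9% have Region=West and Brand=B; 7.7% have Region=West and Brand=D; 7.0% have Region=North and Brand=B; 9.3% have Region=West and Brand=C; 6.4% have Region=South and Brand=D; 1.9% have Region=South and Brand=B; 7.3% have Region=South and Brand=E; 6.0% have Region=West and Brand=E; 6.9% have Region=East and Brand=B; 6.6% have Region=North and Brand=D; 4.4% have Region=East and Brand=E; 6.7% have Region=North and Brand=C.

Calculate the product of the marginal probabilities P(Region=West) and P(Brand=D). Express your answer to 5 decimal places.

0.06827

P(Region=West) = 0.089 + 0.093 + 0.077 + 0.060 = 0.319.
P(Brand=D) = 0.066 + 0.064 + 0.007 + 0.077 = 0.214.
Product: 0.319 × 0.214 = 0.06827.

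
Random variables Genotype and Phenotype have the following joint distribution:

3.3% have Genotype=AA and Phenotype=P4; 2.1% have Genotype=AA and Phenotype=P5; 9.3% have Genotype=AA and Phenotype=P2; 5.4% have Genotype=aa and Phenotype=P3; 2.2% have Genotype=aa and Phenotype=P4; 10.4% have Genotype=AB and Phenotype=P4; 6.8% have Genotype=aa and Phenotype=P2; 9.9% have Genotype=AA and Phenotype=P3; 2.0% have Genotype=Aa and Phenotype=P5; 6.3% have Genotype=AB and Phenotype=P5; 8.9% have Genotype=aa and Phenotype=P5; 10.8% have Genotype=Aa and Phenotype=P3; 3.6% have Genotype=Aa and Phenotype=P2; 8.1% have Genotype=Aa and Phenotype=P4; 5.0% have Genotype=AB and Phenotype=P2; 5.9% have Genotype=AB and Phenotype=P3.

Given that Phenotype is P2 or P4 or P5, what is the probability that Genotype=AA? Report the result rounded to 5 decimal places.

0.21618

P(Phenotype=P2) = 0.093 + 0.036 + 0.068 + 0.050 = 0.247.
P(Phenotype=P4) = 0.033 + 0.081 + 0.022 + 0.104 = 0.240.
P(Phenotype=P5) = 0.021 + 0.020 + 0.089 + 0.063 = 0.193.
P(Phenotype ∈ {P2, P4, P5}) = 0.247 + 0.240 + 0.193 = 0.680; P(Genotype=AA, Phenotype ∈ {P2, P4, P5}) = 0.093 + 0.033 + 0.021 = 0.147.
P(Genotype=AA | Phenotype ∈ {P2, P4, P5}) = 0.147/0.680 = 0.21618.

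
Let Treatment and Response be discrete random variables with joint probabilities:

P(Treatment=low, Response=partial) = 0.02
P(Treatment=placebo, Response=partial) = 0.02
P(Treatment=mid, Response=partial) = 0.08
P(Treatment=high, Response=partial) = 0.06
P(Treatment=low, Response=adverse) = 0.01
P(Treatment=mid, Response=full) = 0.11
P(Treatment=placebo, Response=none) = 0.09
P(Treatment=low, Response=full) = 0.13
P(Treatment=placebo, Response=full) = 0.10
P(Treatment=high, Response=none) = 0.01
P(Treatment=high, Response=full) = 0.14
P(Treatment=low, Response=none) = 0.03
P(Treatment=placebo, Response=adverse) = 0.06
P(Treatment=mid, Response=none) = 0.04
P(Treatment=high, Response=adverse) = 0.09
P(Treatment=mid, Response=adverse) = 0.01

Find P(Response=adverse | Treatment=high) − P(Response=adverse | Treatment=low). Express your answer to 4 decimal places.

0.2474

P(Treatment=high) = 0.01 + 0.06 + 0.14 + 0.09 = 0.30; P(Response=adverse | Treatment=high) = 0.09/0.30 = 0.30000.
P(Treatment=low) = 0.03 + 0.02 + 0.13 + 0.01 = 0.19; P(Response=adverse | Treatment=low) = 0.01/0.19 = 0.05263.
Difference = 0.2474.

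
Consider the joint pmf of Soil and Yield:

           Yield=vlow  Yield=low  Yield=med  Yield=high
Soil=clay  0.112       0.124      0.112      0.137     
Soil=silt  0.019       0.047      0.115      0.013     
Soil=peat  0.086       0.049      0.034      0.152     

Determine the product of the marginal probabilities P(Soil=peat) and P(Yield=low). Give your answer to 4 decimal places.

0.0706

P(Soil=peat) = 0.086 + 0.049 + 0.034 + 0.152 = 0.321.
P(Yield=low) = 0.124 + 0.047 + 0.049 = 0.220.
Product: 0.321 × 0.220 = 0.0706.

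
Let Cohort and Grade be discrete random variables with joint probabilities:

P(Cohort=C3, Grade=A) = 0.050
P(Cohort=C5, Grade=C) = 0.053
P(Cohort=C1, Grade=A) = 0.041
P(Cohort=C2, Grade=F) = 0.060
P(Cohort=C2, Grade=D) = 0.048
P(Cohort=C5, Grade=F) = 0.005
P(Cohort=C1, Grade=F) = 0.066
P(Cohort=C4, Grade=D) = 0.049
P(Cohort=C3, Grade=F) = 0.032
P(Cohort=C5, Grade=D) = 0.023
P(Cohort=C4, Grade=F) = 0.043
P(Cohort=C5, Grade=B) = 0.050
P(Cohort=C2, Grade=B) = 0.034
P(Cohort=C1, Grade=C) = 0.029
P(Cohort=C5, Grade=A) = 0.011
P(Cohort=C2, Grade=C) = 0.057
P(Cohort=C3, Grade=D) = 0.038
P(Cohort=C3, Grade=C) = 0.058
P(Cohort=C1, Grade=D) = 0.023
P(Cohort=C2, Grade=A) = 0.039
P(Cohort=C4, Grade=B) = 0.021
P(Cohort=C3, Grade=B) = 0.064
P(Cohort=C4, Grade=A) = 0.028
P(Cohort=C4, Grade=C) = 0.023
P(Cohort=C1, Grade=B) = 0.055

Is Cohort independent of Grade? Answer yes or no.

no

P(Cohort=C5) = 0.142 and P(Grade=F) = 0.206, so their product is 0.02925, but P(Cohort=C5, Grade=F) = 0.005. Since these differ, Cohort and Grade are not independent.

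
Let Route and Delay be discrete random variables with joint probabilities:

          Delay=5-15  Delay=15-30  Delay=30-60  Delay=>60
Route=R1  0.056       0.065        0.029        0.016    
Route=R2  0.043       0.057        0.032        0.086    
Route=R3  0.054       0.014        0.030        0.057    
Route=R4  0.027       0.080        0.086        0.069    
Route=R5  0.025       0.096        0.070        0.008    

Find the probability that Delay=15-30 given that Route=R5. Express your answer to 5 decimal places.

0.48241

P(Route=R5) = 0.025 + 0.096 + 0.070 + 0.008 = 0.199.
P(Delay=15-30 | Route=R5) = 0.096/0.199 = 0.48241.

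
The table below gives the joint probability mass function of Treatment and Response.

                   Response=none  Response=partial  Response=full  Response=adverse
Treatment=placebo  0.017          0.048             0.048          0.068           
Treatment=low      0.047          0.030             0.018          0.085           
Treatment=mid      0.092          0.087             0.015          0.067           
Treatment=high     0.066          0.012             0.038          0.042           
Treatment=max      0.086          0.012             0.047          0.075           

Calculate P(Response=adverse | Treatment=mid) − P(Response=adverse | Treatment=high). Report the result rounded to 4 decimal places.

-0.0091

P(Treatment=mid) = 0.092 + 0.087 + 0.015 + 0.067 = 0.261; P(Response=adverse | Treatment=mid) = 0.067/0.261 = 0.25670.
P(Treatment=high) = 0.066 + 0.012 + 0.038 + 0.042 = 0.158; P(Response=adverse | Treatment=high) = 0.042/0.158 = 0.26582.
Difference = -0.0091.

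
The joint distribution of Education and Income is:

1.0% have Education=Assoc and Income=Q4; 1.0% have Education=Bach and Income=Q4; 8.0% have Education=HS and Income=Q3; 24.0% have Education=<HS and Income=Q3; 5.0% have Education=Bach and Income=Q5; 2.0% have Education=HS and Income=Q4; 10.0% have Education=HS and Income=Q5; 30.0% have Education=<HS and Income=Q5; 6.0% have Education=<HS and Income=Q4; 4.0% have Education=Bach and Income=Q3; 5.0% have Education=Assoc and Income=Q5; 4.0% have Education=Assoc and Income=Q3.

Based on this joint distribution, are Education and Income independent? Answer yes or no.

Every cell satisfies P(Education,Income) = P(Education)·P(Income). For instance P(Education=<HS) = 0.600, P(Income=Q3) = 0.400, and 0.600×0.400 = 0.240 matches the joint entry. So Education and Income are independent.

yes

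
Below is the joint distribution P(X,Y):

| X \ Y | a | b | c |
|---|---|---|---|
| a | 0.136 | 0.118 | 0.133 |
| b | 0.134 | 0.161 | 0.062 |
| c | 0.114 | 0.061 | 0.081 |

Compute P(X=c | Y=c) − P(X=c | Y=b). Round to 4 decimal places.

P(Y=c) = 0.133 + 0.062 + 0.081 = 0.276; P(X=c | Y=c) = 0.081/0.276 = 0.29348.
P(Y=b) = 0.118 + 0.161 + 0.061 = 0.340; P(X=c | Y=b) = 0.061/0.340 = 0.17941.
Difference = 0.1141.

0.1141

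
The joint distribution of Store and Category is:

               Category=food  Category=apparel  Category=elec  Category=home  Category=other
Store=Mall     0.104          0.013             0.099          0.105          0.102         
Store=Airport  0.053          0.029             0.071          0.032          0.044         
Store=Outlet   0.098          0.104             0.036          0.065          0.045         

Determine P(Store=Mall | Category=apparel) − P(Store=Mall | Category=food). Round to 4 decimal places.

P(Category=apparel) = 0.013 + 0.029 + 0.104 = 0.146; P(Store=Mall | Category=apparel) = 0.013/0.146 = 0.08904.
P(Category=food) = 0.104 + 0.053 + 0.098 = 0.255; P(Store=Mall | Category=food) = 0.104/0.255 = 0.40784.
Difference = -0.3188.

-0.3188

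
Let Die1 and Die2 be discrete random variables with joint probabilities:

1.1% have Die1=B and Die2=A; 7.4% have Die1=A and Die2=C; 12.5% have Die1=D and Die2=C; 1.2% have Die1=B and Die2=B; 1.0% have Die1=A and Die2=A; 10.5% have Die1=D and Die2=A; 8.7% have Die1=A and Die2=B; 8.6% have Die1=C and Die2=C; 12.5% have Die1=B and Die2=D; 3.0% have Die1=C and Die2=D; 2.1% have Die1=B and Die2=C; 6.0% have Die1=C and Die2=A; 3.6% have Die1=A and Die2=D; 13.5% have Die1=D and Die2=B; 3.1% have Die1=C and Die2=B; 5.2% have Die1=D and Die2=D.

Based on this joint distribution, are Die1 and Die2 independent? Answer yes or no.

P(Die1=B) = 0.169 and P(Die2=D) = 0.243, so their product is 0.04107, but P(Die1=B, Die2=D) = 0.125. Since these differ, Die1 and Die2 are not independent.

no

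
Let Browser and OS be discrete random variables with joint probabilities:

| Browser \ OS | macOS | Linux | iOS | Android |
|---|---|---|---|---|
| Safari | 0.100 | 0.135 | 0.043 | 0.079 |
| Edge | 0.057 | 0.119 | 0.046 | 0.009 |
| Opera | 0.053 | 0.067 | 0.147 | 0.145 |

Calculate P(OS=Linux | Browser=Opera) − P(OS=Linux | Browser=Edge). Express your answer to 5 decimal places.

-0.35253

P(Browser=Opera) = 0.053 + 0.067 + 0.147 + 0.145 = 0.412; P(OS=Linux | Browser=Opera) = 0.067/0.412 = 0.162621.
P(Browser=Edge) = 0.057 + 0.119 + 0.046 + 0.009 = 0.231; P(OS=Linux | Browser=Edge) = 0.119/0.231 = 0.515152.
Difference = -0.35253.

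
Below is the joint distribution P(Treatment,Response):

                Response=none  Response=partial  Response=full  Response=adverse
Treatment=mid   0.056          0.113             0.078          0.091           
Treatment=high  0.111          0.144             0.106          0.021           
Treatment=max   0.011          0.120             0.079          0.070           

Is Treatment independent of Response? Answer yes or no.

P(Treatment=high) = 0.382 and P(Response=adverse) = 0.182, so their product is 0.06952, but P(Treatment=high, Response=adverse) = 0.021. Since these differ, Treatment and Response are not independent.

no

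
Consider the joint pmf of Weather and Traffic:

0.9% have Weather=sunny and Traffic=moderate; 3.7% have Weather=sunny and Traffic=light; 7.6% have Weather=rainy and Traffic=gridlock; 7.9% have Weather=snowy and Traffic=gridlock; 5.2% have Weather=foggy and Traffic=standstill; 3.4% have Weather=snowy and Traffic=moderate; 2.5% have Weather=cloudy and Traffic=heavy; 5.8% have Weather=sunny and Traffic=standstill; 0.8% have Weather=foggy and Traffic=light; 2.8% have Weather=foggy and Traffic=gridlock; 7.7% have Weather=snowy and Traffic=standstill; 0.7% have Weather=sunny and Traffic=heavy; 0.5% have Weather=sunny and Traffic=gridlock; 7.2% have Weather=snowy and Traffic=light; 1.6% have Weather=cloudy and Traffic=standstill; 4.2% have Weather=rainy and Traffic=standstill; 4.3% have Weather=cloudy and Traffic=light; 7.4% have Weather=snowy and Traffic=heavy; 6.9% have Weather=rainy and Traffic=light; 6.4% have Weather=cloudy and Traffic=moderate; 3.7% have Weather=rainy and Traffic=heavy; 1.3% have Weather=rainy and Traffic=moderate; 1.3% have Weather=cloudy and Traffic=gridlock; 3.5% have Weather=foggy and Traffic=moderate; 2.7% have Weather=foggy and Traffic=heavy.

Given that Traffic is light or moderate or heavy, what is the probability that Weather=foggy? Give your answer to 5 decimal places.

P(Traffic=light) = 0.037 + 0.043 + 0.069 + 0.072 + 0.008 = 0.229.
P(Traffic=moderate) = 0.009 + 0.064 + 0.013 + 0.034 + 0.035 = 0.155.
P(Traffic=heavy) = 0.007 + 0.025 + 0.037 + 0.074 + 0.027 = 0.170.
P(Traffic ∈ {light, moderate, heavy}) = 0.229 + 0.155 + 0.170 = 0.554; P(Weather=foggy, Traffic ∈ {light, moderate, heavy}) = 0.008 + 0.035 + 0.027 = 0.070.
P(Weather=foggy | Traffic ∈ {light, moderate, heavy}) = 0.070/0.554 = 0.12635.

0.12635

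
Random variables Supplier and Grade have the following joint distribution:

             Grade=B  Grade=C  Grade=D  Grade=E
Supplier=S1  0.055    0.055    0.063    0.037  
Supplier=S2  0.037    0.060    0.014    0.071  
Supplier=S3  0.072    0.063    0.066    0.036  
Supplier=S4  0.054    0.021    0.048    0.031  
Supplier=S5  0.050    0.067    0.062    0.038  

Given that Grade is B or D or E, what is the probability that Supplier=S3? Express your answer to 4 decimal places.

0.2371

P(Grade=B) = 0.055 + 0.037 + 0.072 + 0.054 + 0.050 = 0.268.
P(Grade=D) = 0.063 + 0.014 + 0.066 + 0.048 + 0.062 = 0.253.
P(Grade=E) = 0.037 + 0.071 + 0.036 + 0.031 + 0.038 = 0.213.
P(Grade ∈ {B, D, E}) = 0.268 + 0.253 + 0.213 = 0.734; P(Supplier=S3, Grade ∈ {B, D, E}) = 0.072 + 0.066 + 0.036 = 0.174.
P(Supplier=S3 | Grade ∈ {B, D, E}) = 0.174/0.734 = 0.2371.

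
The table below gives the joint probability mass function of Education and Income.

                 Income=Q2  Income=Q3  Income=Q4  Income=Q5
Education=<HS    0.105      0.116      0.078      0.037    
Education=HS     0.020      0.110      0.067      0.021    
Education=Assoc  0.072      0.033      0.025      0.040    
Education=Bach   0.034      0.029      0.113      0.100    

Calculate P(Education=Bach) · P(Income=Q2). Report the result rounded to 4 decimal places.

0.0638

P(Education=Bach) = 0.034 + 0.029 + 0.113 + 0.100 = 0.276.
P(Income=Q2) = 0.105 + 0.020 + 0.072 + 0.034 = 0.231.
Product: 0.276 × 0.231 = 0.0638.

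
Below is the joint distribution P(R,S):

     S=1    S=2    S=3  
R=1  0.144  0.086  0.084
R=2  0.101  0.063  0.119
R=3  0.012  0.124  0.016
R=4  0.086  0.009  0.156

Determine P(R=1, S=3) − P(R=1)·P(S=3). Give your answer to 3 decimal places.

P(R=1) = 0.144 + 0.086 + 0.084 = 0.314.
P(S=3) = 0.084 + 0.119 + 0.016 + 0.156 = 0.375.
P(R=1, S=3) − P(R=1)P(S=3) = 0.084 − 0.314×0.375 = -0.034.

-0.034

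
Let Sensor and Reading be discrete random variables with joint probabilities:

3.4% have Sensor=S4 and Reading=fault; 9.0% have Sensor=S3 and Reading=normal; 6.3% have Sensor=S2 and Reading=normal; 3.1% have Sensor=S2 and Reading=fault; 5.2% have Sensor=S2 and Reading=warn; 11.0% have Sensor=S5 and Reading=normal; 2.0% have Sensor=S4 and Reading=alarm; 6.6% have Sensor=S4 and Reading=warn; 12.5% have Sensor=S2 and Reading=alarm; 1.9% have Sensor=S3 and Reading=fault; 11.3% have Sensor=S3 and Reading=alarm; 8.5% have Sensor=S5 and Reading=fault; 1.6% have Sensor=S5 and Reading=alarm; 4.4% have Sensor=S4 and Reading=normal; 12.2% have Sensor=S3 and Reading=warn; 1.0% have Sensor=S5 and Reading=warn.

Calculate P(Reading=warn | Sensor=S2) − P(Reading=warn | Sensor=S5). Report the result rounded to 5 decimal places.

P(Sensor=S2) = 0.063 + 0.052 + 0.125 + 0.031 = 0.271; P(Reading=warn | Sensor=S2) = 0.052/0.271 = 0.191882.
P(Sensor=S5) = 0.110 + 0.010 + 0.016 + 0.085 = 0.221; P(Reading=warn | Sensor=S5) = 0.010/0.221 = 0.045249.
Difference = 0.14663.

0.14663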